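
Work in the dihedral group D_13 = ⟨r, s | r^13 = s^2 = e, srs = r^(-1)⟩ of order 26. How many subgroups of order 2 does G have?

13

|G| = 26 and 2 | 26, so subgroups of order 2 are possible by Lagrange.
The subgroups of order 2 are: {e, r^10s}; {e, r^11s}; {e, r^12s}; {e, r^2s}; … (13 in all).
So G has 13 subgroups of order 2.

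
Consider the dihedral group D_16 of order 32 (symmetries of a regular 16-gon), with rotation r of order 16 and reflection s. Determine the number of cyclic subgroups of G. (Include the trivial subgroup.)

21

Group the elements of G by the cyclic subgroup they generate; each cyclic subgroup of order d accounts for φ(d) elements.
Cyclic subgroups by order — order 1: 1; order 2: 17; order 4: 1; order 8: 1; order 16: 1.
Total: 21.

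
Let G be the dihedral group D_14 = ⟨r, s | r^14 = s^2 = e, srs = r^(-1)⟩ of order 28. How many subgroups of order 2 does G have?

15

|G| = 28 and 2 | 28, so subgroups of order 2 are possible by Lagrange.
The subgroups of order 2 are: {e, r^10s}; {e, r^11s}; {e, r^12s}; {e, r^13s}; … (15 in all).
So G has 15 subgroups of order 2.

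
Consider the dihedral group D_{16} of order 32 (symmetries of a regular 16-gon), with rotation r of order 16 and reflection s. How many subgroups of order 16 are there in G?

3

|G| = 32 and 16 | 32, so subgroups of order 16 are possible by Lagrange.
The subgroups of order 16 are: {e, r, r^2, r^3, r^4, r^5, r^6, r^7, r^8, r^9, r^10, r^11, r^12, r^13, r^14, r^15}; {e, r^2, r^4, r^6, r^8, r^10, r^12, r^14, s, r^2s, r^4s, r^6s, r^8s, r^10s, r^12s, r^14s}; {e, r^2, r^4, r^6, r^8, r^10, r^12, r^14, rs, r^3s, r^5s, r^7s, r^9s, r^11s, r^13s, r^15s}.
So G has 3 subgroups of order 16.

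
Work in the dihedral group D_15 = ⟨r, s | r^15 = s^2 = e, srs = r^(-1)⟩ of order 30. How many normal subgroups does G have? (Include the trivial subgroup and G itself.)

G has 28 subgroups. Checking conjugation-invariance by order — order 1: 1/1 normal; order 2: 0/15 normal; order 3: 1/1 normal; order 5: 1/1 normal; order 6: 0/5 normal; order 10: 0/3 normal; order 15: 1/1 normal; order 30: 1/1 normal.
Total normal subgroups: 5.

5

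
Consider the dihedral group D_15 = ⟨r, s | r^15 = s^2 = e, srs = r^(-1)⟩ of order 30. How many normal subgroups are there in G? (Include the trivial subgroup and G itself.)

G has 28 subgroups. Checking conjugation-invariance by order — order 1: 1/1 normal; order 2: 0/15 normal; order 3: 1/1 normal; order 5: 1/1 normal; order 6: 0/5 normal; order 10: 0/3 normal; order 15: 1/1 normal; order 30: 1/1 normal.
Total normal subgroups: 5.

5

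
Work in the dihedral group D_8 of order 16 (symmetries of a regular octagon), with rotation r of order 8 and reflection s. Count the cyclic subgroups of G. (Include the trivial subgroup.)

A cyclic subgroup of order d is generated by each of its φ(d) elements of order d, so the cyclic subgroups of order d number (#elements of order d)/φ(d).
Cyclic subgroups by order — order 1: 1; order 2: 9; order 4: 1; order 8: 1.
Total: 12.

12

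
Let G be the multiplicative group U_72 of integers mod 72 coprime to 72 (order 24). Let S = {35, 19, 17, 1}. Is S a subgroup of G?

Yes

|S| = 4 divides |G| = 24, consistent with Lagrange.
S contains the identity, every element's inverse is in S, and S is closed under ·: it is a subgroup.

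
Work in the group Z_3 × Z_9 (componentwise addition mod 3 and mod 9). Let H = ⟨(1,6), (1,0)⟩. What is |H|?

9

|⟨(1,6)⟩| = 3 and |⟨(1,0)⟩| = 3, so |H| is a multiple of lcm(3, 3) = 3 and divides |G| = 27.
Closing under the operation: H = {(0,0), (0,3), (0,6), (1,0), (1,3), (1,6), (2,0), (2,3), (2,6)}, so |H| = 9.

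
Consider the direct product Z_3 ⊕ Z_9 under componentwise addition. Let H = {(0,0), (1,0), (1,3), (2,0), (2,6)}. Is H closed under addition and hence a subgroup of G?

No

|H| = 5 does not divide |G| = 27, so by Lagrange H is not a subgroup.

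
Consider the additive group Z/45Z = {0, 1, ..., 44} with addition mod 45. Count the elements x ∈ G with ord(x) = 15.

8

In a cyclic group of order 45, the number of elements of order d (for d | 45) is φ(d).
φ(15) = 8.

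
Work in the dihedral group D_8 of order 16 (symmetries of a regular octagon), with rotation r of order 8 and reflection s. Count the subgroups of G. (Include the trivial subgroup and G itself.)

|G| = 16, so by Lagrange every subgroup order divides 16. Divisors: 1, 2, 4, 8, 16.
Subgroups by order — order 1: 1; order 2: 9; order 4: 5; order 8: 3; order 16: 1.
Total: 1 + 9 + 5 + 3 + 1 = 19.

19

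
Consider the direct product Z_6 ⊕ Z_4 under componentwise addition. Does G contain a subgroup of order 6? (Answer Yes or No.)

Yes

6 | 24. A subgroup of order 6 is {(0,0), (0,2), (2,0), (2,2), (4,0), (4,2)}.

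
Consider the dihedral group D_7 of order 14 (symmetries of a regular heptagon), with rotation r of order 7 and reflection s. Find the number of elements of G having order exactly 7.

The elements of order 7 are: r, r^2, r^3, r^4, r^5, r^6.
That's 6.

6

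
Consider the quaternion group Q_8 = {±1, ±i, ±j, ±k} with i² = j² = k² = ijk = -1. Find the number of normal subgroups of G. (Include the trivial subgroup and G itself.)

G has 6 subgroups. Checking conjugation-invariance by order — order 1: 1/1 normal; order 2: 1/1 normal; order 4: 3/3 normal; order 8: 1/1 normal.
Total normal subgroups: 6.

6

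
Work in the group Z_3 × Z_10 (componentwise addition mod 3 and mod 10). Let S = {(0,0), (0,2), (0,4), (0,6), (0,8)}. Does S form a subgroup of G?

Yes

|S| = 5 divides |G| = 30, consistent with Lagrange.
S contains the identity, every element's inverse is in S, and S is closed under +: it is a subgroup.
In fact S = ⟨(0,2)⟩.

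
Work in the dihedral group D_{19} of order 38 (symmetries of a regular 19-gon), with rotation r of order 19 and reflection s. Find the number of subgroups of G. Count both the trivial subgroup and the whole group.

22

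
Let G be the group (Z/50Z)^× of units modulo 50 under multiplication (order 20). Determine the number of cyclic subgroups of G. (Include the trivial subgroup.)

A cyclic subgroup of order d is generated by each of its φ(d) elements of order d, so the cyclic subgroups of order d number (#elements of order d)/φ(d).
Cyclic subgroups by order — order 1: 1; order 2: 1; order 4: 1; order 5: 1; order 10: 1; order 20: 1.
Total: 6.

6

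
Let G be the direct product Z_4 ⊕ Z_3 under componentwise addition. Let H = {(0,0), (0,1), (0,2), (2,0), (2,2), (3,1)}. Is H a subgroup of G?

No

(2,2) ∈ H but its inverse (2,1) ∉ H, so H is not a subgroup.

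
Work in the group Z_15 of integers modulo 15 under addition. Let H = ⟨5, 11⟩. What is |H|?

15

|⟨5⟩| = 3 and |⟨11⟩| = 15, so |H| is a multiple of lcm(3, 15) = 15 and divides |G| = 15.
Closing {5, 11} under the group operation gives all of G, so |H| = 15.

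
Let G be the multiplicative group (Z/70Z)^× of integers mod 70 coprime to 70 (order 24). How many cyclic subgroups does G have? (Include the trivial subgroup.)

12

Group the elements of G by the cyclic subgroup they generate; each cyclic subgroup of order d accounts for φ(d) elements.
Cyclic subgroups by order — order 1: 1; order 2: 3; order 3: 1; order 4: 2; order 6: 3; order 12: 2.
Total: 12.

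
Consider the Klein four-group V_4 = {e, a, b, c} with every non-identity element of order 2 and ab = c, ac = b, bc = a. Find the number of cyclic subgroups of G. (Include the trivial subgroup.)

A cyclic subgroup of order d is generated by each of its φ(d) elements of order d, so the cyclic subgroups of order d number (#elements of order d)/φ(d).
Cyclic subgroups by order — order 1: 1; order 2: 3.
Total: 4.

4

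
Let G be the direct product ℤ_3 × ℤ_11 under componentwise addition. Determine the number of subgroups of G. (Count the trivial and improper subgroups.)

4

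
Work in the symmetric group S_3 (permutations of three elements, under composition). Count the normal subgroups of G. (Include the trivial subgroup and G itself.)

G has 6 subgroups. Checking conjugation-invariance by order — order 1: 1/1 normal; order 2: 0/3 normal; order 3: 1/1 normal; order 6: 1/1 normal.
Total normal subgroups: 3.

3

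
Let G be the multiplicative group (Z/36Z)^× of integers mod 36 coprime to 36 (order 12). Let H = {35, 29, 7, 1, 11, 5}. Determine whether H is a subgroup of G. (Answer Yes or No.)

No

7 ∈ H but its inverse 31 ∉ H, so H is not a subgroup.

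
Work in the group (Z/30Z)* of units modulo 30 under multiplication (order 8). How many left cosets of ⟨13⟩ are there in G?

|⟨13⟩| = 4 and |G| = 8.
By Lagrange, [G : H] = |G|/|H| = 8/4 = 2.

2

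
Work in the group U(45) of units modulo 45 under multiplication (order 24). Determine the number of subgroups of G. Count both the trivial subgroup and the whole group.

16

|G| = 24, so by Lagrange every subgroup order divides 24. Divisors: 1, 2, 3, 4, 6, 8, 12, 24.
Subgroups by order — order 1: 1; order 2: 3; order 3: 1; order 4: 3; order 6: 3; order 8: 1; order 12: 3; order 24: 1.
Total: 1 + 3 + 1 + 3 + 3 + 1 + 3 + 1 = 16.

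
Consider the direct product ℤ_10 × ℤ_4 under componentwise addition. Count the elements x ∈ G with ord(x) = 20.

An element (a,b) has order lcm(ord(a), ord(b)); count pairs with lcm equal to 20.
Enumerating gives 16 such elements.

16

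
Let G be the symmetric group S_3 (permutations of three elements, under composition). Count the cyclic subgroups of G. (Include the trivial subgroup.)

5

A cyclic subgroup of order d is generated by each of its φ(d) elements of order d, so the cyclic subgroups of order d number (#elements of order d)/φ(d).
Cyclic subgroups by order — order 1: 1; order 2: 3; order 3: 1.
Total: 5.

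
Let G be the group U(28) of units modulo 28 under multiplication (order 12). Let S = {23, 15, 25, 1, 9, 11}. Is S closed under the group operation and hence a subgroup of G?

|S| = 6 divides |G| = 12, consistent with Lagrange.
S contains the identity, every element's inverse is in S, and S is closed under ·: it is a subgroup.
In fact S = ⟨23⟩.

Yes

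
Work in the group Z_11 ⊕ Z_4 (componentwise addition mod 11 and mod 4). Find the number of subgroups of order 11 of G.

|G| = 44 and 11 | 44, so subgroups of order 11 are possible by Lagrange.
The subgroups of order 11 are: {(0,0), (1,0), (2,0), (3,0), (4,0), (5,0), (6,0), (7,0), (8,0), (9,0), (10,0)}.
So G has 1 subgroup of order 11.

1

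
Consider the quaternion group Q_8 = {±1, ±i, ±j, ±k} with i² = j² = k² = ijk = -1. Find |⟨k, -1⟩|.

4

|⟨k⟩| = 4 and |⟨-1⟩| = 2, so |H| is a multiple of lcm(4, 2) = 4 and divides |G| = 8.
Closing under the operation: H = {1, -1, k, -k}, so |H| = 4.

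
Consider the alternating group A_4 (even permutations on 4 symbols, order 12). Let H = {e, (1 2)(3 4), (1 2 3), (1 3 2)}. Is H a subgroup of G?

No

Closure fails: (1 3 2) ∘ (1 2)(3 4) = (2 3 4) ∉ H. So H is not a subgroup.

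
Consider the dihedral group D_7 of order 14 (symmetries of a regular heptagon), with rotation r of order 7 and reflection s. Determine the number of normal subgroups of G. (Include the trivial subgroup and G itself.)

3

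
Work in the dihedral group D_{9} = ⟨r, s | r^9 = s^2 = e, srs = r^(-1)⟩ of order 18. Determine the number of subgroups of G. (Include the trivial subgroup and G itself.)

16

|G| = 18, so by Lagrange every subgroup order divides 18. Divisors: 1, 2, 3, 6, 9, 18.
Subgroups by order — order 1: 1; order 2: 9; order 3: 1; order 6: 3; order 9: 1; order 18: 1.
Total: 1 + 9 + 1 + 3 + 1 + 1 = 16.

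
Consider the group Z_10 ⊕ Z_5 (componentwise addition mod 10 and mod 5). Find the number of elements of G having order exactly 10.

An element (a,b) has order lcm(ord(a), ord(b)); count pairs with lcm equal to 10.
Enumerating gives 24 such elements.

24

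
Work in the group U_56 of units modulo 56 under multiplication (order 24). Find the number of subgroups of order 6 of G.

|G| = 24 and 6 | 24, so subgroups of order 6 are possible by Lagrange.
The subgroups of order 6 are: {1, 9, 11, 25, 43, 51}; {1, 5, 9, 13, 25, 45}; {1, 9, 15, 23, 25, 39}; {1, 9, 17, 25, 33, 41}; … (7 in all).
So G has 7 subgroups of order 6.

7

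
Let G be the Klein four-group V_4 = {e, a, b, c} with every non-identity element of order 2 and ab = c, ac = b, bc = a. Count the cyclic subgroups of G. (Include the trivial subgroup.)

Group the elements of G by the cyclic subgroup they generate; each cyclic subgroup of order d accounts for φ(d) elements.
Cyclic subgroups by order — order 1: 1; order 2: 3.
Total: 4.

4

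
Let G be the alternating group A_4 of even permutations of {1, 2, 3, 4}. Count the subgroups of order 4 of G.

|G| = 12 and 4 | 12, so subgroups of order 4 are possible by Lagrange.
The subgroups of order 4 are: {e, (1 2)(3 4), (1 3)(2 4), (1 4)(2 3)}.
So G has 1 subgroup of order 4.

1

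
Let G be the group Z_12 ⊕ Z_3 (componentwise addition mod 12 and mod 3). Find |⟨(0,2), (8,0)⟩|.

|⟨(0,2)⟩| = 3 and |⟨(8,0)⟩| = 3, so |H| is a multiple of lcm(3, 3) = 3 and divides |G| = 36.
Closing under the operation: H = {(0,0), (0,1), (0,2), (4,0), (4,1), (4,2), (8,0), (8,1), (8,2)}, so |H| = 9.

9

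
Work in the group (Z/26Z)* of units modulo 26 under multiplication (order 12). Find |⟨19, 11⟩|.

12

|⟨19⟩| = 12 and |⟨11⟩| = 12, so |H| is a multiple of lcm(12, 12) = 12 and divides |G| = 12.
Closing {19, 11} under the group operation gives all of G, so |H| = 12.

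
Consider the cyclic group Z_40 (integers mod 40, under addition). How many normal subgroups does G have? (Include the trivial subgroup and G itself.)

8

G is abelian, so every subgroup is normal.
G has 8 subgroups in total, hence 8 normal subgroups.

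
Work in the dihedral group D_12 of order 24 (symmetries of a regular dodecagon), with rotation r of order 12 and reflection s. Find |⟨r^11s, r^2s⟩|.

|⟨r^11s⟩| = 2 and |⟨r^2s⟩| = 2, so |H| is a multiple of lcm(2, 2) = 2 and divides |G| = 24.
Closing under the operation: H = {e, r^3, r^6, r^9, r^2s, r^5s, r^8s, r^11s}, so |H| = 8.

8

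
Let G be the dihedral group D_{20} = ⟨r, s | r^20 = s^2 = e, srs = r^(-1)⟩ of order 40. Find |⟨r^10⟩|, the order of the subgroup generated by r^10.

2

Computing powers of r^10: the smallest k with (r^10)^k = e is k = 2.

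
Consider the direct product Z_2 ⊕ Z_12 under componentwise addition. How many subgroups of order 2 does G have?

|G| = 24 and 2 | 24, so subgroups of order 2 are possible by Lagrange.
The subgroups of order 2 are: {(0,0), (0,6)}; {(0,0), (1,0)}; {(0,0), (1,6)}.
So G has 3 subgroups of order 2.

3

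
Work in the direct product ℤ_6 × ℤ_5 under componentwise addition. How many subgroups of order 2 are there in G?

1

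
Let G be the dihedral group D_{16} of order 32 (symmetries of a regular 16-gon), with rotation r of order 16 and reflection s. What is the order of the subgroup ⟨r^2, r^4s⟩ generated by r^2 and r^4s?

16

|⟨r^2⟩| = 8 and |⟨r^4s⟩| = 2, so |H| is a multiple of lcm(8, 2) = 8 and divides |G| = 32.
Closing under the operation: H = {e, r^2, r^4, r^6, r^8, r^10, r^12, r^14, s, r^2s, r^4s, r^6s, r^8s, r^10s, r^12s, r^14s}, so |H| = 16.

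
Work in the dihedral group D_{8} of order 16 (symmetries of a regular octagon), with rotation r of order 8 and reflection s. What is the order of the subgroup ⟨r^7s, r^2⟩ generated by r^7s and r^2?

|⟨r^7s⟩| = 2 and |⟨r^2⟩| = 4, so |H| is a multiple of lcm(2, 4) = 4 and divides |G| = 16.
Closing under the operation: H = {e, r^2, r^4, r^6, rs, r^3s, r^5s, r^7s}, so |H| = 8.

8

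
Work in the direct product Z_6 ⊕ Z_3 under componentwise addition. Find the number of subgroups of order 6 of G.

4

|G| = 18 and 6 | 18, so subgroups of order 6 are possible by Lagrange.
The subgroups of order 6 are: {(0,0), (0,1), (0,2), (3,0), (3,1), (3,2)}; {(0,0), (1,0), (2,0), (3,0), (4,0), (5,0)}; {(0,0), (1,1), (2,2), (3,0), (4,1), (5,2)}; {(0,0), (1,2), (2,1), (3,0), (4,2), (5,1)}.
So G has 4 subgroups of order 6.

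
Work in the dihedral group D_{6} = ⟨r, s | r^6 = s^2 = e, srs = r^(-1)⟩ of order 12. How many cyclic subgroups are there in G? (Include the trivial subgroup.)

10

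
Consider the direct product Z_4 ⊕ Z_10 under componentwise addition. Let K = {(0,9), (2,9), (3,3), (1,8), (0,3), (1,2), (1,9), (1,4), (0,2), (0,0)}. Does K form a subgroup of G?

No

(1,2) ∈ K but its inverse (3,8) ∉ K, so K is not a subgroup.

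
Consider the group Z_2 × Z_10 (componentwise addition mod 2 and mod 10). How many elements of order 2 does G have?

An element (a,b) has order lcm(ord(a), ord(b)); count pairs with lcm equal to 2.
Enumerating gives 3 such elements.

3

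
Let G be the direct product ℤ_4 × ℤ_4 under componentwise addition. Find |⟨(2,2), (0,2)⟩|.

4

|⟨(2,2)⟩| = 2 and |⟨(0,2)⟩| = 2, so |H| is a multiple of lcm(2, 2) = 2 and divides |G| = 16.
Closing under the operation: H = {(0,0), (0,2), (2,0), (2,2)}, so |H| = 4.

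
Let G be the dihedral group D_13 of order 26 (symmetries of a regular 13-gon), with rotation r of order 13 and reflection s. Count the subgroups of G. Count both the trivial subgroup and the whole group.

16

|G| = 26, so by Lagrange every subgroup order divides 26. Divisors: 1, 2, 13, 26.
Subgroups by order — order 1: 1; order 2: 13; order 13: 1; order 26: 1.
Total: 1 + 13 + 1 + 1 = 16.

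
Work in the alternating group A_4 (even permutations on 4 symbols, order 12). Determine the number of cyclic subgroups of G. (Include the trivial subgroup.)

Each element a generates a cyclic subgroup ⟨a⟩; distinct elements may generate the same one (a cyclic group of order d has φ(d) generators).
Cyclic subgroups by order — order 1: 1; order 2: 3; order 3: 4.
Total: 8.

8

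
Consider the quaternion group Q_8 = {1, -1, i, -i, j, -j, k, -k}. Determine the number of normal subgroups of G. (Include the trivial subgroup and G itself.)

6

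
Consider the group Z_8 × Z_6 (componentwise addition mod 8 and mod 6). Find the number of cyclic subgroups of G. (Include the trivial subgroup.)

16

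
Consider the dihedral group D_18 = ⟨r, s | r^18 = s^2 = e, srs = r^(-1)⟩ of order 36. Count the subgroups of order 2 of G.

19

|G| = 36 and 2 | 36, so subgroups of order 2 are possible by Lagrange.
The subgroups of order 2 are: {e, r^10s}; {e, r^11s}; {e, r^12s}; {e, r^13s}; … (19 in all).
So G has 19 subgroups of order 2.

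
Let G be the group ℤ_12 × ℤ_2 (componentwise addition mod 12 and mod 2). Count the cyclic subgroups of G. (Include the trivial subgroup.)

12

Group the elements of G by the cyclic subgroup they generate; each cyclic subgroup of order d accounts for φ(d) elements.
Cyclic subgroups by order — order 1: 1; order 2: 3; order 3: 1; order 4: 2; order 6: 3; order 12: 2.
Total: 12.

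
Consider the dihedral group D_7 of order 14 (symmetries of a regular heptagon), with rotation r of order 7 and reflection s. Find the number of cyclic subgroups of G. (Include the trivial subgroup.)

Each element a generates a cyclic subgroup ⟨a⟩; distinct elements may generate the same one (a cyclic group of order d has φ(d) generators).
Cyclic subgroups by order — order 1: 1; order 2: 7; order 7: 1.
Total: 9.

9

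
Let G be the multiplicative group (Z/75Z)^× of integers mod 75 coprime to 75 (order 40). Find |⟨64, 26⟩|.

20

|⟨64⟩| = 10 and |⟨26⟩| = 2, so |H| is a multiple of lcm(10, 2) = 10 and divides |G| = 40.
Closing under the operation: H = {1, 4, 11, 14, 16, 19, 26, 29, 31, 34, 41, 44, 46, 49, 56, 59, 61, 64, 71, 74}, so |H| = 20.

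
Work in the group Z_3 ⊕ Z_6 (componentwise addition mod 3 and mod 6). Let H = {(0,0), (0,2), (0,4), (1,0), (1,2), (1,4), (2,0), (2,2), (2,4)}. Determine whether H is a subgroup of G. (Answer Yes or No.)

Yes

|H| = 9 divides |G| = 18, consistent with Lagrange.
H contains the identity, every element's inverse is in H, and H is closed under +: it is a subgroup.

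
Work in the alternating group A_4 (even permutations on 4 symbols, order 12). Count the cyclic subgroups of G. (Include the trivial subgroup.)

8

Each element a generates a cyclic subgroup ⟨a⟩; distinct elements may generate the same one (a cyclic group of order d has φ(d) generators).
Cyclic subgroups by order — order 1: 1; order 2: 3; order 3: 4.
Total: 8.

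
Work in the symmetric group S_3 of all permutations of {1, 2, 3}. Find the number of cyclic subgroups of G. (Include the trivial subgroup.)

Group the elements of G by the cyclic subgroup they generate; each cyclic subgroup of order d accounts for φ(d) elements.
Cyclic subgroups by order — order 1: 1; order 2: 3; order 3: 1.
Total: 5.

5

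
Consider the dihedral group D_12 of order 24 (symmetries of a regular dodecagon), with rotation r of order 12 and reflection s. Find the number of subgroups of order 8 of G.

3

|G| = 24 and 8 | 24, so subgroups of order 8 are possible by Lagrange.
The subgroups of order 8 are: {e, r^3, r^6, r^9, rs, r^4s, r^7s, r^10s}; {e, r^3, r^6, r^9, r^2s, r^5s, r^8s, r^11s}; {e, r^3, r^6, r^9, s, r^3s, r^6s, r^9s}.
So G has 3 subgroups of order 8.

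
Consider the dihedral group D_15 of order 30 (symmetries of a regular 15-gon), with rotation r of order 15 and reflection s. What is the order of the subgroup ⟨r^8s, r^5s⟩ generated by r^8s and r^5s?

10

|⟨r^8s⟩| = 2 and |⟨r^5s⟩| = 2, so |H| is a multiple of lcm(2, 2) = 2 and divides |G| = 30.
Closing under the operation: H = {e, r^3, r^6, r^9, r^12, r^2s, r^5s, r^8s, r^11s, r^14s}, so |H| = 10.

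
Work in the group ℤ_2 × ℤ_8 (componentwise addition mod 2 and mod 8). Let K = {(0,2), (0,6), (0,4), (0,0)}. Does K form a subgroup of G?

|K| = 4 divides |G| = 16, consistent with Lagrange.
K contains the identity, every element's inverse is in K, and K is closed under +: it is a subgroup.
In fact K = ⟨(0,2)⟩.

Yes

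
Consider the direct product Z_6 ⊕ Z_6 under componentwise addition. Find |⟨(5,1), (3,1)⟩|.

|⟨(5,1)⟩| = 6 and |⟨(3,1)⟩| = 6, so |H| is a multiple of lcm(6, 6) = 6 and divides |G| = 36.
Closing under the operation: H = {(0,0), (0,2), (0,4), (1,1), (1,3), (1,5), (2,0), (2,2), (2,4), (3,1), (3,3), (3,5), (4,0), (4,2), (4,4), (5,1), (5,3), (5,5)}, so |H| = 18.

18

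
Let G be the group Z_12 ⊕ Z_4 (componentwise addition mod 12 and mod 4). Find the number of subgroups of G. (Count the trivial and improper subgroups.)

|G| = 48, so by Lagrange every subgroup order divides 48. Divisors: 1, 2, 3, 4, 6, 8, 12, 16, 24, 48.
Subgroups by order — order 1: 1; order 2: 3; order 3: 1; order 4: 7; order 6: 3; order 8: 3; order 12: 7; order 16: 1; order 24: 3; order 48: 1.
Total: 1 + 3 + 1 + 7 + 3 + 3 + 7 + 1 + 3 + 1 = 30.

30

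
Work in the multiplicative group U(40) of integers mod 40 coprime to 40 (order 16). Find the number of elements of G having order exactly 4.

The elements of order 4 are: 3, 7, 13, 17, 23, 27, 33, 37.
That's 8.

8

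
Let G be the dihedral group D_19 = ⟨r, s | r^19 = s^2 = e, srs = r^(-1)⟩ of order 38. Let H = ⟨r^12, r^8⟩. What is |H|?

|⟨r^12⟩| = 19 and |⟨r^8⟩| = 19, so |H| is a multiple of lcm(19, 19) = 19 and divides |G| = 38.
Closing under the operation: H = {e, r, r^2, r^3, r^4, r^5, r^6, r^7, r^8, r^9, r^10, r^11, r^12, r^13, r^14, r^15, r^16, r^17, r^18}, so |H| = 19.

19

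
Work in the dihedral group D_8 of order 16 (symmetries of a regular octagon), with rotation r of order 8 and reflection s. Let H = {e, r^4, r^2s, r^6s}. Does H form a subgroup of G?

|H| = 4 divides |G| = 16, consistent with Lagrange.
H contains the identity, every element's inverse is in H, and H is closed under ·: it is a subgroup.

Yes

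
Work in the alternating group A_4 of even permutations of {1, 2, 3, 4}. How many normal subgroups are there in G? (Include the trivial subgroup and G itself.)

G has 10 subgroups. Checking conjugation-invariance by order — order 1: 1/1 normal; order 2: 0/3 normal; order 3: 0/4 normal; order 4: 1/1 normal; order 12: 1/1 normal.
Total normal subgroups: 3.

3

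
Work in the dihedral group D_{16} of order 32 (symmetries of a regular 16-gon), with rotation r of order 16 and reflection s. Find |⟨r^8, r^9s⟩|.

4

|⟨r^8⟩| = 2 and |⟨r^9s⟩| = 2, so |H| is a multiple of lcm(2, 2) = 2 and divides |G| = 32.
Closing under the operation: H = {e, r^8, rs, r^9s}, so |H| = 4.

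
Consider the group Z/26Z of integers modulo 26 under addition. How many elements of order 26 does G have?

12

In a cyclic group of order 26, the number of elements of order d (for d | 26) is φ(d).
φ(26) = 12.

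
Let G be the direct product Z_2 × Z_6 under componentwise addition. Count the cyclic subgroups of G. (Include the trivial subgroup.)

A cyclic subgroup of order d is generated by each of its φ(d) elements of order d, so the cyclic subgroups of order d number (#elements of order d)/φ(d).
Cyclic subgroups by order — order 1: 1; order 2: 3; order 3: 1; order 6: 3.
Total: 8.

8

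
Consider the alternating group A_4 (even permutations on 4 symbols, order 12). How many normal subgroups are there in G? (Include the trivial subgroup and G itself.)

3

G has 10 subgroups. Checking conjugation-invariance by order — order 1: 1/1 normal; order 2: 0/3 normal; order 3: 0/4 normal; order 4: 1/1 normal; order 12: 1/1 normal.
Total normal subgroups: 3.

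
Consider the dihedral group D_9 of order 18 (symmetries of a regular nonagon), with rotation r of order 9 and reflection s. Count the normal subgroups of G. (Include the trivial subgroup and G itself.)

4

G has 16 subgroups. Checking conjugation-invariance by order — order 1: 1/1 normal; order 2: 0/9 normal; order 3: 1/1 normal; order 6: 0/3 normal; order 9: 1/1 normal; order 18: 1/1 normal.
Total normal subgroups: 4.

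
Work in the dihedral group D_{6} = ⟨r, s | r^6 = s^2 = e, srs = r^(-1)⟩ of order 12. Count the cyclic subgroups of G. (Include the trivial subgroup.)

10

A cyclic subgroup of order d is generated by each of its φ(d) elements of order d, so the cyclic subgroups of order d number (#elements of order d)/φ(d).
Cyclic subgroups by order — order 1: 1; order 2: 7; order 3: 1; order 6: 1.
Total: 10.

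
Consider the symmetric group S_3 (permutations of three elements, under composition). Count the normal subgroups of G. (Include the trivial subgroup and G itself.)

3

G has 6 subgroups. Checking conjugation-invariance by order — order 1: 1/1 normal; order 2: 0/3 normal; order 3: 1/1 normal; order 6: 1/1 normal.
Total normal subgroups: 3.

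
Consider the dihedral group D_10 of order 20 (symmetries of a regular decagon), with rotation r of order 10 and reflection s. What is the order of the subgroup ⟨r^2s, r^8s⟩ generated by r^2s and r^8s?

|⟨r^2s⟩| = 2 and |⟨r^8s⟩| = 2, so |H| is a multiple of lcm(2, 2) = 2 and divides |G| = 20.
Closing under the operation: H = {e, r^2, r^4, r^6, r^8, s, r^2s, r^4s, r^6s, r^8s}, so |H| = 10.

10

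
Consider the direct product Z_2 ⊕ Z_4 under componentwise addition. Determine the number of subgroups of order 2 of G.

|G| = 8 and 2 | 8, so subgroups of order 2 are possible by Lagrange.
The subgroups of order 2 are: {(0,0), (0,2)}; {(0,0), (1,0)}; {(0,0), (1,2)}.
So G has 3 subgroups of order 2.

3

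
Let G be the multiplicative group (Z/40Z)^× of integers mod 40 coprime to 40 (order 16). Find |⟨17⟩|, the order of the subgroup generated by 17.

4

Compute successive powers of 17 mod 40: 17, 9, 33, 1; 17^4 ≡ 1 (mod 40).
So |⟨17⟩| = 4.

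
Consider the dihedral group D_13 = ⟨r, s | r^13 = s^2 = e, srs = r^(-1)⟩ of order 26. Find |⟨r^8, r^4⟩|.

13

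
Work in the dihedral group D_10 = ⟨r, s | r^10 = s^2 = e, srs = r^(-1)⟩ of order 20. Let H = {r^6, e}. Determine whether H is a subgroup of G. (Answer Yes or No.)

No

r^6 ∈ H but its inverse r^4 ∉ H, so H is not a subgroup.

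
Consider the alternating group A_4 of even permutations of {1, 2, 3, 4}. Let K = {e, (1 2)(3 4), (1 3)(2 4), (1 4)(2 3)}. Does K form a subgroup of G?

|K| = 4 divides |G| = 12, consistent with Lagrange.
K contains the identity, every element's inverse is in K, and K is closed under ∘: it is a subgroup.

Yes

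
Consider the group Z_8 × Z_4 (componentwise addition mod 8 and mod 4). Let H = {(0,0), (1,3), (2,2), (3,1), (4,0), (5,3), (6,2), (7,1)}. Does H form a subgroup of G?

Yes

|H| = 8 divides |G| = 32, consistent with Lagrange.
H contains the identity, every element's inverse is in H, and H is closed under +: it is a subgroup.
In fact H = ⟨(7,1)⟩.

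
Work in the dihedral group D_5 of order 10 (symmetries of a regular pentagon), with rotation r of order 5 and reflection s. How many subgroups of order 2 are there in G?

5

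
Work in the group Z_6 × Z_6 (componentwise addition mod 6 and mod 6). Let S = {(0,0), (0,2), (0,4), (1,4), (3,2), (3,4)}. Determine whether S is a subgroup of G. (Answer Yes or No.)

No

(1,4) ∈ S but its inverse (5,2) ∉ S, so S is not a subgroup.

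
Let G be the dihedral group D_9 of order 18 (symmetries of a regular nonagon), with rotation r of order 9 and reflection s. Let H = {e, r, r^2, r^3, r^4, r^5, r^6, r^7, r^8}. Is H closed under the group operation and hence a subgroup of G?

|H| = 9 divides |G| = 18, consistent with Lagrange.
H contains the identity, every element's inverse is in H, and H is closed under ·: it is a subgroup.
In fact H = ⟨r^4⟩.

Yes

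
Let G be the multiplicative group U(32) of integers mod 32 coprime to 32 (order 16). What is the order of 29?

8

Compute successive powers of 29 mod 32: 29, 9, 5, 17, 13, 25, 21, 1; 29^8 ≡ 1 (mod 32).
So |⟨29⟩| = 8.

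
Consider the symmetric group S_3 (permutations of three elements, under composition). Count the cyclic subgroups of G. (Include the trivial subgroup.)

5

Each element a generates a cyclic subgroup ⟨a⟩; distinct elements may generate the same one (a cyclic group of order d has φ(d) generators).
Cyclic subgroups by order — order 1: 1; order 2: 3; order 3: 1.
Total: 5.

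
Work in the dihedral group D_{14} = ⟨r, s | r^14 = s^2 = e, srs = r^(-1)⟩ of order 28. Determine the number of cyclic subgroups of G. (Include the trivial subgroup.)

18

Each element a generates a cyclic subgroup ⟨a⟩; distinct elements may generate the same one (a cyclic group of order d has φ(d) generators).
Cyclic subgroups by order — order 1: 1; order 2: 15; order 7: 1; order 14: 1.
Total: 18.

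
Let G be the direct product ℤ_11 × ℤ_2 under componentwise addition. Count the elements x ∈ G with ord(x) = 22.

10

An element (a,b) has order lcm(ord(a), ord(b)); count pairs with lcm equal to 22.
Enumerating gives 10 such elements.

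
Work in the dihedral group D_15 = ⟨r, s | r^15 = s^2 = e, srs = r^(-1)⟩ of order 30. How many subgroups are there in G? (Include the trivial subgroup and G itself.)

28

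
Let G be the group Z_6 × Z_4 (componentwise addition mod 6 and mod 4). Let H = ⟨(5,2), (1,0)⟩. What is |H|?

12

|⟨(5,2)⟩| = 6 and |⟨(1,0)⟩| = 6, so |H| is a multiple of lcm(6, 6) = 6 and divides |G| = 24.
Closing under the operation: H = {(0,0), (0,2), (1,0), (1,2), (2,0), (2,2), (3,0), (3,2), (4,0), (4,2), (5,0), (5,2)}, so |H| = 12.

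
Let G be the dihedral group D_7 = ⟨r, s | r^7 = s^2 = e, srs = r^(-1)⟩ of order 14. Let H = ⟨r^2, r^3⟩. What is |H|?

|⟨r^2⟩| = 7 and |⟨r^3⟩| = 7, so |H| is a multiple of lcm(7, 7) = 7 and divides |G| = 14.
Closing under the operation: H = {e, r, r^2, r^3, r^4, r^5, r^6}, so |H| = 7.

7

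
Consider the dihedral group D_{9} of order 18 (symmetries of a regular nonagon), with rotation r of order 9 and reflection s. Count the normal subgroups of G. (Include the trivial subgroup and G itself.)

4

G has 16 subgroups. Checking conjugation-invariance by order — order 1: 1/1 normal; order 2: 0/9 normal; order 3: 1/1 normal; order 6: 0/3 normal; order 9: 1/1 normal; order 18: 1/1 normal.
Total normal subgroups: 4.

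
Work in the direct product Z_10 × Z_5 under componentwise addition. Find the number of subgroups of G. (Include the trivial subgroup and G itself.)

16

|G| = 50, so by Lagrange every subgroup order divides 50. Divisors: 1, 2, 5, 10, 25, 50.
Subgroups by order — order 1: 1; order 2: 1; order 5: 6; order 10: 6; order 25: 1; order 50: 1.
Total: 1 + 1 + 6 + 6 + 1 + 1 = 16.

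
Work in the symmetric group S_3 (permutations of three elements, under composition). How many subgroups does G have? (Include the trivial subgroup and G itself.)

6

|G| = 6, so by Lagrange every subgroup order divides 6. Divisors: 1, 2, 3, 6.
Subgroups by order — order 1: 1; order 2: 3; order 3: 1; order 6: 1.
Total: 1 + 3 + 1 + 1 = 6.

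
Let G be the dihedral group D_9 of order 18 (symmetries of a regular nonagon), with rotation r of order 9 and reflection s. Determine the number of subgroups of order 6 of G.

|G| = 18 and 6 | 18, so subgroups of order 6 are possible by Lagrange.
The subgroups of order 6 are: {e, r^3, r^6, r^2s, r^5s, r^8s}; {e, r^3, r^6, s, r^3s, r^6s}; {e, r^3, r^6, rs, r^4s, r^7s}.
So G has 3 subgroups of order 6.

3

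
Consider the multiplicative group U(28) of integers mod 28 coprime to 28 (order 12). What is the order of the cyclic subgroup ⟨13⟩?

2

Compute successive powers of 13 mod 28: 13, 1; 13^2 ≡ 1 (mod 28).
So |⟨13⟩| = 2.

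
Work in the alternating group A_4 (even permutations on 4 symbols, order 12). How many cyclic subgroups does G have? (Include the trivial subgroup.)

8

Group the elements of G by the cyclic subgroup they generate; each cyclic subgroup of order d accounts for φ(d) elements.
Cyclic subgroups by order — order 1: 1; order 2: 3; order 3: 4.
Total: 8.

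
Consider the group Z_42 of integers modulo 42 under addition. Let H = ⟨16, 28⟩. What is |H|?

21

|⟨16⟩| = 21 and |⟨28⟩| = 3, so |H| is a multiple of lcm(21, 3) = 21 and divides |G| = 42.
Closing under the operation: H = {0, 2, 4, 6, 8, 10, 12, 14, 16, 18, 20, 22, 24, 26, 28, 30, 32, 34, 36, 38, 40}, so |H| = 21.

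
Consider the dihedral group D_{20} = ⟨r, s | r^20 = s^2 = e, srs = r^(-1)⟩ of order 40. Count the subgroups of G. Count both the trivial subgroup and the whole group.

|G| = 40, so by Lagrange every subgroup order divides 40. Divisors: 1, 2, 4, 5, 8, 10, 20, 40.
Subgroups by order — order 1: 1; order 2: 21; order 4: 11; order 5: 1; order 8: 5; order 10: 5; order 20: 3; order 40: 1.
Total: 1 + 21 + 11 + 1 + 5 + 5 + 3 + 1 = 48.

48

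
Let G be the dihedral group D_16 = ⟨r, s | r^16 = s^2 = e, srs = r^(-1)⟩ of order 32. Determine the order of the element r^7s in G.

2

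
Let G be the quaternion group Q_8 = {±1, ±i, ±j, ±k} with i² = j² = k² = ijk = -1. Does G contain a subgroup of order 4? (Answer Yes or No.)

Yes

4 | 8. A subgroup of order 4 is {1, -1, i, -i}.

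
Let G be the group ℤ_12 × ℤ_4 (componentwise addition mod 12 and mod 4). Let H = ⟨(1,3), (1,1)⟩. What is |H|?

24

|⟨(1,3)⟩| = 12 and |⟨(1,1)⟩| = 12, so |H| is a multiple of lcm(12, 12) = 12 and divides |G| = 48.
Closing under the operation: H = {(0,0), (0,2), (1,1), (1,3), (2,0), (2,2), (3,1), (3,3), (4,0), (4,2), (5,1), (5,3), (6,0), (6,2), (7,1), (7,3), (8,0), (8,2), (9,1), (9,3), (10,0), (10,2), (11,1), (11,3)}, so |H| = 24.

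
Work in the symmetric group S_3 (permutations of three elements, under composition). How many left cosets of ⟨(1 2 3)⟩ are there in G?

2

|⟨(1 2 3)⟩| = 3 and |G| = 6.
By Lagrange, [G : H] = |G|/|H| = 6/3 = 2.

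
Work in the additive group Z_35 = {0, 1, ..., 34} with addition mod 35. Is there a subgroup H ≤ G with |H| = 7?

7 | 35. A subgroup of order 7 is {0, 5, 10, 15, 20, 25, 30}.

Yes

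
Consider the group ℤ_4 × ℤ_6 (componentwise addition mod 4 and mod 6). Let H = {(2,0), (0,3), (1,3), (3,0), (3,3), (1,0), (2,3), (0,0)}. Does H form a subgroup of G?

Yes

|H| = 8 divides |G| = 24, consistent with Lagrange.
H contains the identity, every element's inverse is in H, and H is closed under +: it is a subgroup.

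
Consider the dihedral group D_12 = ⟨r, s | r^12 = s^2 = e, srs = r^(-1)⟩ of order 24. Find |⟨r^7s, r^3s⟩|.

|⟨r^7s⟩| = 2 and |⟨r^3s⟩| = 2, so |H| is a multiple of lcm(2, 2) = 2 and divides |G| = 24.
Closing under the operation: H = {e, r^4, r^8, r^3s, r^7s, r^11s}, so |H| = 6.

6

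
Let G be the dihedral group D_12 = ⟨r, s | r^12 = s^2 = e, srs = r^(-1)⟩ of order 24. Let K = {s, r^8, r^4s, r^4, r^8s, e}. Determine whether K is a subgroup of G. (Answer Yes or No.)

Yes

|K| = 6 divides |G| = 24, consistent with Lagrange.
K contains the identity, every element's inverse is in K, and K is closed under ·: it is a subgroup.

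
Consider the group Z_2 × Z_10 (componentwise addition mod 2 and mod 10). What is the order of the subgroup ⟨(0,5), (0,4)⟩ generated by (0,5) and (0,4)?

10

|⟨(0,5)⟩| = 2 and |⟨(0,4)⟩| = 5, so |H| is a multiple of lcm(2, 5) = 10 and divides |G| = 20.
Closing under the operation: H = {(0,0), (0,1), (0,2), (0,3), (0,4), (0,5), (0,6), (0,7), (0,8), (0,9)}, so |H| = 10.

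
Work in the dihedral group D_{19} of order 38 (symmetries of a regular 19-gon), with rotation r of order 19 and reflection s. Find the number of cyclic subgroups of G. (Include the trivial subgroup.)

21

A cyclic subgroup of order d is generated by each of its φ(d) elements of order d, so the cyclic subgroups of order d number (#elements of order d)/φ(d).
Cyclic subgroups by order — order 1: 1; order 2: 19; order 19: 1.
Total: 21.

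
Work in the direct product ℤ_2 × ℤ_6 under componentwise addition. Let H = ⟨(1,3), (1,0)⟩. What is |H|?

|⟨(1,3)⟩| = 2 and |⟨(1,0)⟩| = 2, so |H| is a multiple of lcm(2, 2) = 2 and divides |G| = 12.
Closing under the operation: H = {(0,0), (0,3), (1,0), (1,3)}, so |H| = 4.

4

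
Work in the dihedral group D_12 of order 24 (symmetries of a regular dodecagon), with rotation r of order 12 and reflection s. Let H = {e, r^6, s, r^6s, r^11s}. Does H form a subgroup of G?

No

|H| = 5 does not divide |G| = 24, so by Lagrange H is not a subgroup.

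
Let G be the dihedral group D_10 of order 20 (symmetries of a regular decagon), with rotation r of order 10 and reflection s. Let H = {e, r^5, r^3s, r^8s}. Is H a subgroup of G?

Yes

|H| = 4 divides |G| = 20, consistent with Lagrange.
H contains the identity, every element's inverse is in H, and H is closed under ·: it is a subgroup.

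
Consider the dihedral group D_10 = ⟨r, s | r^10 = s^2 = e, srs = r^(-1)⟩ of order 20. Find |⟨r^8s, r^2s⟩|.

|⟨r^8s⟩| = 2 and |⟨r^2s⟩| = 2, so |H| is a multiple of lcm(2, 2) = 2 and divides |G| = 20.
Closing under the operation: H = {e, r^2, r^4, r^6, r^8, s, r^2s, r^4s, r^6s, r^8s}, so |H| = 10.

10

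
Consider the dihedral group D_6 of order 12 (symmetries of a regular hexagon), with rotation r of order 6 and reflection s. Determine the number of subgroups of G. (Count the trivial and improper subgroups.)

|G| = 12, so by Lagrange every subgroup order divides 12. Divisors: 1, 2, 3, 4, 6, 12.
Subgroups by order — order 1: 1; order 2: 7; order 3: 1; order 4: 3; order 6: 3; order 12: 1.
Total: 1 + 7 + 1 + 3 + 3 + 1 = 16.

16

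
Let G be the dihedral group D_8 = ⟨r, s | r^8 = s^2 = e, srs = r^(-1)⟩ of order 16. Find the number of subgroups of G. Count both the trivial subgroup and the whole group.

|G| = 16, so by Lagrange every subgroup order divides 16. Divisors: 1, 2, 4, 8, 16.
Subgroups by order — order 1: 1; order 2: 9; order 4: 5; order 8: 3; order 16: 1.
Total: 1 + 9 + 5 + 3 + 1 = 19.

19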